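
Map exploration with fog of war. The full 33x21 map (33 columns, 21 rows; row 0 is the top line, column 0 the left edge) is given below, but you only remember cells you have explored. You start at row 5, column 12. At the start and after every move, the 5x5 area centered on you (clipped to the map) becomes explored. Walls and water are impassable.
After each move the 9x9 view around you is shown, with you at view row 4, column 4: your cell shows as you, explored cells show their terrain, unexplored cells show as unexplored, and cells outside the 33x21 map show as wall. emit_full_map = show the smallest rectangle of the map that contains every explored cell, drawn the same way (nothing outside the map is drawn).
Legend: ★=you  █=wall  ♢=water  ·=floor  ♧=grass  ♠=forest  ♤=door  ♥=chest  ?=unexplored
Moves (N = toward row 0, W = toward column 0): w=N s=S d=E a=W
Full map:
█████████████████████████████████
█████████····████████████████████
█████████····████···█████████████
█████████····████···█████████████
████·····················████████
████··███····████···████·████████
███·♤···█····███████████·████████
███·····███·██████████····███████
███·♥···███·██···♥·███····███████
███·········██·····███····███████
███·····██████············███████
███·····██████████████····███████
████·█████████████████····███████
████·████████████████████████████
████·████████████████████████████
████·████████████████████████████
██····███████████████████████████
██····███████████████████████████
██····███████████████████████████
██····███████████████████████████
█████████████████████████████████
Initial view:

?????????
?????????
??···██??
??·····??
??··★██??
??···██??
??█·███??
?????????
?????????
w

?????????
?????????
??···██??
??···██??
??··★··??
??···██??
??···██??
??█·███??
?????????

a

?????????
?????????
??····██?
??····██?
??··★···?
??····██?
??····██?
???█·███?
?????????

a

?????????
?????????
??█····██
??█····██
??··★····
??█····██
??█····██
????█·███
?????????

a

?????????
?????????
??██····█
??██····█
??··★····
??██····█
??·█····█
?????█·██
?????????

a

?????????
?????????
??███····
??███····
??··★····
??███····
??··█····
??????█·█
?????????

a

?????????
?????????
??████···
??████···
??··★····
??·███···
??···█···
???????█·
?????????

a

?????????
?????????
??█████··
??█████··
??··★····
??··███··
??♤···█··
????????█
?????????

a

?????????
?????????
??██████·
??██████·
??█·★····
??█··███·
??·♤···█·
?????????
?????????

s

?????????
??██████·
??██████·
??█······
??█·★███·
??·♤···█·
??·····??
?????????
?????????

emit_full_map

██████····██
██████····██
█···········
█·★███····██
·♤···█····██
·····??█·███

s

??██████·
??██████·
??█······
??█··███·
??·♤★··█·
??·····??
??·♥···??
?????????
?????????

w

?????????
??██████·
??██████·
??█······
??█·★███·
??·♤···█·
??·····??
??·♥···??
?????????

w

?????????
?????????
??██████·
??██████·
??█·★····
??█··███·
??·♤···█·
??·····??
??·♥···??

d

?????????
?????????
?██████··
?██████··
?█··★····
?█··███··
?·♤···█··
?·····??█
?·♥···???

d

?????????
?????????
██████···
██████···
█···★····
█··███···
·♤···█···
·····??█·
·♥···????

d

?????????
?????????
█████····
█████····
····★····
··███····
♤···█····
····??█·█
♥···?????

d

?????????
?????????
████····█
████····█
····★····
·███····█
···█····█
···??█·██
···??????

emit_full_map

██████····██
██████····██
█·····★·····
█··███····██
·♤···█····██
·····??█·███
·♥···???????

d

?????????
?????????
███····██
███····██
····★····
███····██
··█····██
··??█·███
··???????

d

?????????
?????????
██····██?
██····██?
····★···?
██····██?
·█····██?
·??█·███?
·????????

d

?????????
?????????
█····██??
█····██??
····★··??
█····██??
█····██??
??█·███??
?????????

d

?????????
?????????
····███??
····███??
····★··??
····███??
····███??
?█·███???
?????????

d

?????????
?????????
···████??
···████??
····★··??
···████??
···████??
█·███????
?????????

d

?????????
?????????
··████·??
··████·??
····★··??
··████·??
··█████??
·███?????
?????????

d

?????????
?????????
·████··??
·████··??
····★··??
·████··??
·██████??
███??????
?????????

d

?????????
?????????
████···??
████···??
····★··??
████···??
███████??
██???????
?????????

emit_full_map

██████····████···
██████····████···
█·············★··
█··███····████···
·♤···█····███████
·····??█·███?????
·♥···????????????

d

?????????
?????????
███···█??
███···█??
····★··??
███···█??
███████??
█????????
?????????

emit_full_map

██████····████···█
██████····████···█
█··············★··
█··███····████···█
·♤···█····████████
·····??█·███??????
·♥···?????????????


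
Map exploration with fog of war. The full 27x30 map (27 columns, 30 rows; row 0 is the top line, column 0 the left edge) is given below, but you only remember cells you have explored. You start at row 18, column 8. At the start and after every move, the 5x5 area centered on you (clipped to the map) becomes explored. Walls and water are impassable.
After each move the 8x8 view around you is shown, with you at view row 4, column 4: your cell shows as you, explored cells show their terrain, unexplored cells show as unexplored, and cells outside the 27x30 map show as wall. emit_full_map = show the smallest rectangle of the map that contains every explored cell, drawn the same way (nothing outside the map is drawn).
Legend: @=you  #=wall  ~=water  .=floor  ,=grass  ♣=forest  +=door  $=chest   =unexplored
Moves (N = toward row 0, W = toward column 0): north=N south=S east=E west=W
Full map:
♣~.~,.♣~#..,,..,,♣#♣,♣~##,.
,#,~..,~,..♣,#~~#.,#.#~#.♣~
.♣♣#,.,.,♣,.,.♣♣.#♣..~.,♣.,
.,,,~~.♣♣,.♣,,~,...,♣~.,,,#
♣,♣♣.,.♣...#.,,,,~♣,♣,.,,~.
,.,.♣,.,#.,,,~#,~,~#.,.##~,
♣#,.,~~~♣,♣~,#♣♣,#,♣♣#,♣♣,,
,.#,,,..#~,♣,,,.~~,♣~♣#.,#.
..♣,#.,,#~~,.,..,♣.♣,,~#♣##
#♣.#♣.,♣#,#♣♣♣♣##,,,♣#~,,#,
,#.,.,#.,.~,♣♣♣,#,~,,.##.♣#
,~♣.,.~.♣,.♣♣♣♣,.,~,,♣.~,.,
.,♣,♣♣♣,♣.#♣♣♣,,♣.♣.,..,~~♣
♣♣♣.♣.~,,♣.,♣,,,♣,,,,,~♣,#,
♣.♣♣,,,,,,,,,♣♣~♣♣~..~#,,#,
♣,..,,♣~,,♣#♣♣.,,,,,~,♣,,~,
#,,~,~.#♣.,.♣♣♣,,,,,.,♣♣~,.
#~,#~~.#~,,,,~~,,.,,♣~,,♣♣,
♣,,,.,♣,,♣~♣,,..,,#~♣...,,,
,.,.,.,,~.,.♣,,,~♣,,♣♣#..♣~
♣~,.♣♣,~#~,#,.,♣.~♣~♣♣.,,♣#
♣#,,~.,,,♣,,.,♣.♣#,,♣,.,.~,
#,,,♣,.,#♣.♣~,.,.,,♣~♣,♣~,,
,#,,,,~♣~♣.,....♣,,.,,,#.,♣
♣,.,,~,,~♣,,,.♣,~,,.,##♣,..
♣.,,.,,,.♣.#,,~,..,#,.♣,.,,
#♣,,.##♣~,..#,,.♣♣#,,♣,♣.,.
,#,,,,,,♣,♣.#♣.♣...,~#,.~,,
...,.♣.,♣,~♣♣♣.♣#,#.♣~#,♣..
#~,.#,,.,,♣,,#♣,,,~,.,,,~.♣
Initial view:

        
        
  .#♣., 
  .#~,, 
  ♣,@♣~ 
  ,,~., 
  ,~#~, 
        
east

        
        
 .#♣.,. 
 .#~,,, 
 ♣,,@~♣ 
 ,,~.,. 
 ,~#~,# 
        

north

        
        
  ~,,♣# 
 .#♣.,. 
 .#~@,, 
 ♣,,♣~♣ 
 ,,~.,. 
 ,~#~,# 

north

        
        
  ,,,,, 
  ~,,♣# 
 .#♣@,. 
 .#~,,, 
 ♣,,♣~♣ 
 ,,~.,. 

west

        
        
  ,,,,,,
  ♣~,,♣#
  .#@.,.
  .#~,,,
  ♣,,♣~♣
  ,,~.,.

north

        
        
  ~,,♣. 
  ,,,,,,
  ♣~@,♣#
  .#♣.,.
  .#~,,,
  ♣,,♣~♣

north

        
        
  ♣,♣.# 
  ~,,♣. 
  ,,@,,,
  ♣~,,♣#
  .#♣.,.
  .#~,,,

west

        
        
  ♣♣,♣.#
  .~,,♣.
  ,,@,,,
  ,♣~,,♣
  ~.#♣.,
   .#~,,

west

        
        
  ♣♣♣,♣.
  ♣.~,,♣
  ,,@,,,
  ,,♣~,,
  ,~.#♣.
    .#~,

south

        
  ♣♣♣,♣.
  ♣.~,,♣
  ,,,,,,
  ,,@~,,
  ,~.#♣.
  ~~.#~,
    ♣,,♣

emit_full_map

♣♣♣,♣.# 
♣.~,,♣. 
,,,,,,,,
,,@~,,♣#
,~.#♣.,.
~~.#~,,,
  ♣,,♣~♣
  ,,~.,.
  ,~#~,#

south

  ♣♣♣,♣.
  ♣.~,,♣
  ,,,,,,
  ,,♣~,,
  ,~@#♣.
  ~~.#~,
  .,♣,,♣
    ,,~.

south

  ♣.~,,♣
  ,,,,,,
  ,,♣~,,
  ,~.#♣.
  ~~@#~,
  .,♣,,♣
  ,.,,~.
    ,~#~

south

  ,,,,,,
  ,,♣~,,
  ,~.#♣.
  ~~.#~,
  .,@,,♣
  ,.,,~.
  ♣♣,~#~
        

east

 ,,,,,,,
 ,,♣~,,♣
 ,~.#♣.,
 ~~.#~,,
 .,♣@,♣~
 ,.,,~.,
 ♣♣,~#~,
        

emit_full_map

♣♣♣,♣.# 
♣.~,,♣. 
,,,,,,,,
,,♣~,,♣#
,~.#♣.,.
~~.#~,,,
.,♣@,♣~♣
,.,,~.,.
♣♣,~#~,#

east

,,,,,,,,
,,♣~,,♣#
,~.#♣.,.
~~.#~,,,
.,♣,@♣~♣
,.,,~.,.
♣♣,~#~,#
        

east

,,,,,,, 
,♣~,,♣# 
~.#♣.,. 
~.#~,,, 
,♣,,@~♣ 
.,,~.,. 
♣,~#~,# 
        

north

.~,,♣.  
,,,,,,, 
,♣~,,♣# 
~.#♣.,. 
~.#~@,, 
,♣,,♣~♣ 
.,,~.,. 
♣,~#~,# 

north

♣♣,♣.#  
.~,,♣.  
,,,,,,, 
,♣~,,♣# 
~.#♣@,. 
~.#~,,, 
,♣,,♣~♣ 
.,,~.,. 

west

♣♣♣,♣.# 
♣.~,,♣. 
,,,,,,,,
,,♣~,,♣#
,~.#@.,.
~~.#~,,,
.,♣,,♣~♣
,.,,~.,.

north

        
♣♣♣,♣.# 
♣.~,,♣. 
,,,,,,,,
,,♣~@,♣#
,~.#♣.,.
~~.#~,,,
.,♣,,♣~♣

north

        
        
♣♣♣,♣.# 
♣.~,,♣. 
,,,,@,,,
,,♣~,,♣#
,~.#♣.,.
~~.#~,,,

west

        
        
 ♣♣♣,♣.#
 ♣.~,,♣.
 ,,,@,,,
 ,,♣~,,♣
 ,~.#♣.,
 ~~.#~,,

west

        
        
  ♣♣♣,♣.
  ♣.~,,♣
  ,,@,,,
  ,,♣~,,
  ,~.#♣.
  ~~.#~,

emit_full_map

♣♣♣,♣.# 
♣.~,,♣. 
,,@,,,,,
,,♣~,,♣#
,~.#♣.,.
~~.#~,,,
.,♣,,♣~♣
,.,,~.,.
♣♣,~#~,#


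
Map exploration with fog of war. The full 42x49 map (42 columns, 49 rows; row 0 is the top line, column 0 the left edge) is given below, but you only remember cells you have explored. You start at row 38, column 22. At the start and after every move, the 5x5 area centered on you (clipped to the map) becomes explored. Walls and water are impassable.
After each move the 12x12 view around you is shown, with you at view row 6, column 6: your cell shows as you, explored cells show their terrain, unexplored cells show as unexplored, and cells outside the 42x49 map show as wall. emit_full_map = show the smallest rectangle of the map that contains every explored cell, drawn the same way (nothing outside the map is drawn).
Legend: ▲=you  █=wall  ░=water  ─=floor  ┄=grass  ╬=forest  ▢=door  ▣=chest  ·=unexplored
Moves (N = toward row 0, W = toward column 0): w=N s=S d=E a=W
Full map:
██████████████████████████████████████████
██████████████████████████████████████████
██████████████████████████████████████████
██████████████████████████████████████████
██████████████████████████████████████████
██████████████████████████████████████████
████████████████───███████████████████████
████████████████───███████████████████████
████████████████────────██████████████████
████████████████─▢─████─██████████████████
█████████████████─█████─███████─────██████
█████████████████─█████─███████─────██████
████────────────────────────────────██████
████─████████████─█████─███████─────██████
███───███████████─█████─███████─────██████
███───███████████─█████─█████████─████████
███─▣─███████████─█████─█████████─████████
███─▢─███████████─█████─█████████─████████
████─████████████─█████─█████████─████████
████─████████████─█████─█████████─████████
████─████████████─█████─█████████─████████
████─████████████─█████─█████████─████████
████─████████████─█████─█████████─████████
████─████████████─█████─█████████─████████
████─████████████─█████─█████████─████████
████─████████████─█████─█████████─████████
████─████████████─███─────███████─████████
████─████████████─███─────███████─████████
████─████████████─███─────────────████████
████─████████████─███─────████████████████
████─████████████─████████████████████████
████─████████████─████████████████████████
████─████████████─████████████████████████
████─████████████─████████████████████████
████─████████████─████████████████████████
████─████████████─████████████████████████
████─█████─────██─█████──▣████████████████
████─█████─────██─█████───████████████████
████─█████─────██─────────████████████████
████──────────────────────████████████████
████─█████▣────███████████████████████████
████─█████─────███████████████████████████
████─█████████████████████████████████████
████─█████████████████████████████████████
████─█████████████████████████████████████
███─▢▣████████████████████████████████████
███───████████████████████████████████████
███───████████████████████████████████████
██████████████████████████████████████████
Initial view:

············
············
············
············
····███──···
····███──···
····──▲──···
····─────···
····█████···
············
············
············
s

············
············
············
····███──···
····███──···
····─────···
····──▲──···
····█████···
····█████···
············
············
············

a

············
············
············
·····███──··
····████──··
····──────··
····──▲───··
····██████··
····██████··
············
············
············

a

············
············
············
······███──·
····█████──·
····───────·
····──▲────·
····███████·
····███████·
············
············
············

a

············
············
············
·······███──
····─█████──
····────────
····──▲─────
····████████
····████████
············
············
············

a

············
············
············
········███─
····█─█████─
····█───────
····──▲─────
····████████
····████████
············
············
············

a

············
············
············
·········███
····██─█████
····██──────
····──▲─────
····████████
····████████
············
············
············

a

············
············
············
··········██
····─██─████
····─██─────
····──▲─────
····─███████
····─███████
············
············
············

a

············
············
············
···········█
····──██─███
····──██────
····──▲─────
····──██████
····──██████
············
············
············

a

············
············
············
············
····───██─██
····───██───
····──▲─────
····───█████
····───█████
············
············
············

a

············
············
············
············
····────██─█
····────██──
····──▲─────
····────████
····────████
············
············
············

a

············
············
············
············
····─────██─
····─────██─
····──▲─────
····▣────███
····─────███
············
············
············

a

············
············
············
············
····█─────██
····█─────██
····──▲─────
····█▣────██
····█─────██
············
············
············

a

············
············
············
············
····██─────█
····██─────█
····──▲─────
····██▣────█
····██─────█
············
············
············

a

············
············
············
············
····███─────
····███─────
····──▲─────
····███▣────
····███─────
············
············
············

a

············
············
············
············
····████────
····████────
····──▲─────
····████▣───
····████────
············
············
············

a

············
············
············
············
····█████───
····█████───
····──▲─────
····█████▣──
····█████───
············
············
············

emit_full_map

···············███──
█████─────██─█████──
█████─────██────────
──▲─────────────────
█████▣────██████████
█████─────██████████

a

············
············
············
············
····─█████──
····─█████──
····──▲─────
····─█████▣─
····─█████──
············
············
············

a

█···········
█···········
█···········
█···········
█···█─█████─
█···█─█████─
█···█─▲─────
█···█─█████▣
█···█─█████─
█···········
█···········
█···········

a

██··········
██··········
██··········
██··········
██··██─█████
██··██─█████
██··██▲─────
██··██─█████
██··██─█████
██··········
██··········
██··········

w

██··········
██··········
██··········
██··········
██··██─██···
██··██─█████
██··██▲█████
██··██──────
██··██─█████
██··██─█████
██··········
██··········

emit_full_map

██─██·············███──
██─█████─────██─█████──
██▲█████─────██────────
██─────────────────────
██─█████▣────██████████
██─█████─────██████████


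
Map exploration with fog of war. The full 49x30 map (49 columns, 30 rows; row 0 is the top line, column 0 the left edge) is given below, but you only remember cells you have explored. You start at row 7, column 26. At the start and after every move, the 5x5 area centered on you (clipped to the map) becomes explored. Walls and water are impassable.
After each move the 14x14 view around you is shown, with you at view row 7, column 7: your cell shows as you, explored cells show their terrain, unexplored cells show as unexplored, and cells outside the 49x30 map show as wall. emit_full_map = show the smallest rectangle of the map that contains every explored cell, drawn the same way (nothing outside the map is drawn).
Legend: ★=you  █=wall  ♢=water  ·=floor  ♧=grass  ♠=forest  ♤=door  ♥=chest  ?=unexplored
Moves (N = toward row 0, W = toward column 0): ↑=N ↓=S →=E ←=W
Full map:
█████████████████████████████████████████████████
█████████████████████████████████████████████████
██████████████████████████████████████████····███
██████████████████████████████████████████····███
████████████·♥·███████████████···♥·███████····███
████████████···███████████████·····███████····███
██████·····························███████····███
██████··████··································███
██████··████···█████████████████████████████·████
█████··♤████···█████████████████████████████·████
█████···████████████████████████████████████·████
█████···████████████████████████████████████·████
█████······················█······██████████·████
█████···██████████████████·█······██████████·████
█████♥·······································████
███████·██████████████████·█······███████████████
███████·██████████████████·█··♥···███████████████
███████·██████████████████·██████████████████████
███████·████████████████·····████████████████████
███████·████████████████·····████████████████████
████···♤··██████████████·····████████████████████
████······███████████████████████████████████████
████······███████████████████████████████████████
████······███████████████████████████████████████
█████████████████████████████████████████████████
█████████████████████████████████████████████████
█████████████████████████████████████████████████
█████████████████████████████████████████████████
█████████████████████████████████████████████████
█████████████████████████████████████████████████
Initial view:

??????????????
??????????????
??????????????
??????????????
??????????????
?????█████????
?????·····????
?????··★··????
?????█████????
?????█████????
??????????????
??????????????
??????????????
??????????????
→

??????????????
??????????????
??????????????
??????????????
??????????????
????██████????
????······????
????···★··????
????██████????
????██████????
??????????????
??????????????
??????????????
??????????????

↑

██████████████
??????????????
??????????????
??????????????
??????????????
?????█████????
????██████????
????···★··????
????······????
????██████????
????██████????
??????????????
??????????????
??????????????

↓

??????????????
??????????????
??????????????
??????????????
?????█████????
????██████????
????······????
????···★··????
????██████????
????██████????
??????????????
??????????????
??????????????
??????????????

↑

██████████████
??????????????
??????????????
??????????????
??????????????
?????█████????
????██████????
????···★··????
????······????
????██████????
????██████????
??????????????
??????????????
??????????????

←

██████████████
??????????????
??????????????
??????????????
??????????????
?????██████???
?????██████???
?????··★···???
?????······???
?????██████???
?????██████???
??????????????
??????????????
??????????????

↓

??????????????
??????????????
??????????????
??????????????
?????██████???
?????██████???
?????······???
?????··★···???
?????██████???
?????██████???
??????????????
??????????????
??????????????
??????????????

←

??????????????
??????????????
??????????????
??????????????
??????██████??
?????███████??
?????·······??
?????··★····??
?????███████??
?????███████??
??????????????
??????????????
??????????????
??????????????

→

??????????????
??????????????
??????????????
??????????????
?????██████???
????███████???
????·······???
????···★···???
????███████???
????███████???
??????????????
??????????????
??????????????
??????????????

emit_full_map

?██████
███████
·······
···★···
███████
███████

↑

██████████████
??????????????
??????????????
??????????????
??????????????
?????██████???
????███████???
????···★···???
????·······???
????███████???
????███████???
??????????????
??????????????
??????????????

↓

??????????????
??????????????
??????????????
??????????????
?????██████???
????███████???
????·······???
????···★···???
????███████???
????███████???
??????????????
??????????????
??????????????
??????????????

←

??????????????
??????????????
??????????????
??????????????
??????██████??
?????███████??
?????·······??
?????··★····??
?????███████??
?????███████??
??????????????
??????????????
??????????????
??????????????

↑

██████████████
??????????????
??????????????
??????????????
??????????????
?????███████??
?????███████??
?????··★····??
?????·······??
?????███████??
?????███████??
??????????????
??????????????
??????????????

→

██████████████
??????????????
??????????????
??????????????
??????????????
????███████???
????███████???
????···★···???
????·······???
????███████???
????███████???
??????????????
??????????????
??????????????

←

██████████████
??????????????
??????????????
??????????????
??????????????
?????███████??
?????███████??
?????··★····??
?????·······??
?????███████??
?????███████??
??????????????
??????????????
??????????????

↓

??????????????
??????????????
??????????????
??????????????
?????███████??
?????███████??
?????·······??
?????··★····??
?????███████??
?????███████??
??????????????
??????????????
??????????????
??????????????

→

??????????????
??????????????
??????????????
??????????????
????███████???
????███████???
????·······???
????···★···???
????███████???
????███████???
??????????????
??????????????
??????????????
??????????????

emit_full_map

███████
███████
·······
···★···
███████
███████


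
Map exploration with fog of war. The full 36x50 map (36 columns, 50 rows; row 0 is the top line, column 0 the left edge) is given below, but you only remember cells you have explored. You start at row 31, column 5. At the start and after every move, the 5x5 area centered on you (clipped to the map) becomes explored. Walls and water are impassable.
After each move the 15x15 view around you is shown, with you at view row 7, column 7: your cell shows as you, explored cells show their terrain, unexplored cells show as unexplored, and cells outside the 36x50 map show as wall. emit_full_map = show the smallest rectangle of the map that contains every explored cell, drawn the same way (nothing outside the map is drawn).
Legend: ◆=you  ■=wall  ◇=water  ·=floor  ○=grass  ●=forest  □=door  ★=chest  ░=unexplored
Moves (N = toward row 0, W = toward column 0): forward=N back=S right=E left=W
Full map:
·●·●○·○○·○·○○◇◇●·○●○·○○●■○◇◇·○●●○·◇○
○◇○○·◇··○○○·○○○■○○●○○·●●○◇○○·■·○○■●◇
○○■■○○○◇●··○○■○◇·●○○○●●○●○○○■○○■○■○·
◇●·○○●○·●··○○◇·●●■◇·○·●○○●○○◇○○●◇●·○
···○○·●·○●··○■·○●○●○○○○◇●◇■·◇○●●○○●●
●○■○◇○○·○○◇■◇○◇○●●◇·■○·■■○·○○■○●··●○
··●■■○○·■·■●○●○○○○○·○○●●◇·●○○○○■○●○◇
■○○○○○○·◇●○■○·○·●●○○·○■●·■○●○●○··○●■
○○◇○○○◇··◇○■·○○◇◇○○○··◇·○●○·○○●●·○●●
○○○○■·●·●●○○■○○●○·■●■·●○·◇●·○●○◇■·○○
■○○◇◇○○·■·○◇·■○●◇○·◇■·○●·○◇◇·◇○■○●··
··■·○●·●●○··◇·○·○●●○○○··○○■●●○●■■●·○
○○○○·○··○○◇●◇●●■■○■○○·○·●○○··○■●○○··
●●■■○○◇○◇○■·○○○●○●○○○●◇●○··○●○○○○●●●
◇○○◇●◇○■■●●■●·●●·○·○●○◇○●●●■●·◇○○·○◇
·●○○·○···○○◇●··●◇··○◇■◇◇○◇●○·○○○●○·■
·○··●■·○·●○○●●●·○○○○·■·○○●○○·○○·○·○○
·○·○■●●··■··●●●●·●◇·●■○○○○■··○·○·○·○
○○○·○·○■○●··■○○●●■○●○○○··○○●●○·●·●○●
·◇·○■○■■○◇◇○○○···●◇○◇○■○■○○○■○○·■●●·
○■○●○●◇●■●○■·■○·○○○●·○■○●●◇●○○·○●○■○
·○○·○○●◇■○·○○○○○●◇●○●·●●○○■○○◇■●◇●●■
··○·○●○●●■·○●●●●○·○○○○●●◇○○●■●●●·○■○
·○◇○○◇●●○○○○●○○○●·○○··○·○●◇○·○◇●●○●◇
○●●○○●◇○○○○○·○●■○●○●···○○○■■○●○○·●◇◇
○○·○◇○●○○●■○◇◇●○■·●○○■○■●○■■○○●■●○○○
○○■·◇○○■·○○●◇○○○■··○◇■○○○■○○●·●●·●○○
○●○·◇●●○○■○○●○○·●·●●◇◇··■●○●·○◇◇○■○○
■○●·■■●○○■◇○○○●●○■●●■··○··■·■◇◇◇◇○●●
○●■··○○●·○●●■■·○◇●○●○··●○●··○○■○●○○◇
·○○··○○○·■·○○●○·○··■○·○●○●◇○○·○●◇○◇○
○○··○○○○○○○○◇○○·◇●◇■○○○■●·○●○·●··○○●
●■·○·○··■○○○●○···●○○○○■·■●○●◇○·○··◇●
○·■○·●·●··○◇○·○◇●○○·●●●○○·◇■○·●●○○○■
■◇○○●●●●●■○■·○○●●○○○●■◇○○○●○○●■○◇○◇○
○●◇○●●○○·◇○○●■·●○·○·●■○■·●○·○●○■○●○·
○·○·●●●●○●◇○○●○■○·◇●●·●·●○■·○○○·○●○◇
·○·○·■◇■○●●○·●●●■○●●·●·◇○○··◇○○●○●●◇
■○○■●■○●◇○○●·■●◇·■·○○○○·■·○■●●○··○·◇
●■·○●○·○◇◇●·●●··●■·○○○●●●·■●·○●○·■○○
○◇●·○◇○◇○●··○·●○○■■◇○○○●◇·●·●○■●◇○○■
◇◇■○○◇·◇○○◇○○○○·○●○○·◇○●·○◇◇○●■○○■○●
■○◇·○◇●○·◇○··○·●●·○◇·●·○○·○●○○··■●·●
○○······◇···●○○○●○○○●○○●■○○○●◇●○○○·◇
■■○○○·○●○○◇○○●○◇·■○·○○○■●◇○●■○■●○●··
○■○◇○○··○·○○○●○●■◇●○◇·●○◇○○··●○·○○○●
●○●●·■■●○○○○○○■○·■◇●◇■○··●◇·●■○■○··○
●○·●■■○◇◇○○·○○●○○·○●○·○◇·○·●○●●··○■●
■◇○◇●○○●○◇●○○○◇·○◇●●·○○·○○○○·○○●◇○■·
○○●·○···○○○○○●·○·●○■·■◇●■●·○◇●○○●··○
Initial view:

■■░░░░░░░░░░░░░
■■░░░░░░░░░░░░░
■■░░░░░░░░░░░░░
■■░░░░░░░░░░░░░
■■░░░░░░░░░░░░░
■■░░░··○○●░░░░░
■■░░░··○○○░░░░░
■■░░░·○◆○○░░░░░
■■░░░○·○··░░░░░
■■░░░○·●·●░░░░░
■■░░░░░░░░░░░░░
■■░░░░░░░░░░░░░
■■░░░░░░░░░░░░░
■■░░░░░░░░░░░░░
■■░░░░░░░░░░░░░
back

■■░░░░░░░░░░░░░
■■░░░░░░░░░░░░░
■■░░░░░░░░░░░░░
■■░░░░░░░░░░░░░
■■░░░··○○●░░░░░
■■░░░··○○○░░░░░
■■░░░·○○○○░░░░░
■■░░░○·◆··░░░░░
■■░░░○·●·●░░░░░
■■░░░○●●●●░░░░░
■■░░░░░░░░░░░░░
■■░░░░░░░░░░░░░
■■░░░░░░░░░░░░░
■■░░░░░░░░░░░░░
■■░░░░░░░░░░░░░

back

■■░░░░░░░░░░░░░
■■░░░░░░░░░░░░░
■■░░░░░░░░░░░░░
■■░░░··○○●░░░░░
■■░░░··○○○░░░░░
■■░░░·○○○○░░░░░
■■░░░○·○··░░░░░
■■░░░○·◆·●░░░░░
■■░░░○●●●●░░░░░
■■░░░○●●○○░░░░░
■■░░░░░░░░░░░░░
■■░░░░░░░░░░░░░
■■░░░░░░░░░░░░░
■■░░░░░░░░░░░░░
■■░░░░░░░░░░░░░

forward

■■░░░░░░░░░░░░░
■■░░░░░░░░░░░░░
■■░░░░░░░░░░░░░
■■░░░░░░░░░░░░░
■■░░░··○○●░░░░░
■■░░░··○○○░░░░░
■■░░░·○○○○░░░░░
■■░░░○·◆··░░░░░
■■░░░○·●·●░░░░░
■■░░░○●●●●░░░░░
■■░░░○●●○○░░░░░
■■░░░░░░░░░░░░░
■■░░░░░░░░░░░░░
■■░░░░░░░░░░░░░
■■░░░░░░░░░░░░░

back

■■░░░░░░░░░░░░░
■■░░░░░░░░░░░░░
■■░░░░░░░░░░░░░
■■░░░··○○●░░░░░
■■░░░··○○○░░░░░
■■░░░·○○○○░░░░░
■■░░░○·○··░░░░░
■■░░░○·◆·●░░░░░
■■░░░○●●●●░░░░░
■■░░░○●●○○░░░░░
■■░░░░░░░░░░░░░
■■░░░░░░░░░░░░░
■■░░░░░░░░░░░░░
■■░░░░░░░░░░░░░
■■░░░░░░░░░░░░░

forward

■■░░░░░░░░░░░░░
■■░░░░░░░░░░░░░
■■░░░░░░░░░░░░░
■■░░░░░░░░░░░░░
■■░░░··○○●░░░░░
■■░░░··○○○░░░░░
■■░░░·○○○○░░░░░
■■░░░○·◆··░░░░░
■■░░░○·●·●░░░░░
■■░░░○●●●●░░░░░
■■░░░○●●○○░░░░░
■■░░░░░░░░░░░░░
■■░░░░░░░░░░░░░
■■░░░░░░░░░░░░░
■■░░░░░░░░░░░░░
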